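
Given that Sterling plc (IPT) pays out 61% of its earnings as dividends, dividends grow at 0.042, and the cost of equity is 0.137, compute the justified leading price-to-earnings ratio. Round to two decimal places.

6.42

Justified leading P/E = b/(r−g) = 0.61/(0.137−0.042) = 6.4211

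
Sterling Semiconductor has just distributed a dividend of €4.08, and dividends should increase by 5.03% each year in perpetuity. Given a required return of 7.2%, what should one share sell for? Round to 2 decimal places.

Gordon growth model: P₀ = D₁/(r − g). D₁ = 4.08 × (1 + 0.0503) = 4.2852.
P₀ = 4.2852 / (0.072 − 0.0503) = 4.2852 / 0.0217 = 197.4758

€197.48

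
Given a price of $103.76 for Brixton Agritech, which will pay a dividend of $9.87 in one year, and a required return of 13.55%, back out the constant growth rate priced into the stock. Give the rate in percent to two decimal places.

4.04%

From P₀ = D₁/(r − g), the implied growth is g = r − D₁/P₀.
g = 0.1355 − 9.87/103.76 = 0.1355 − 0.09512 = 0.04038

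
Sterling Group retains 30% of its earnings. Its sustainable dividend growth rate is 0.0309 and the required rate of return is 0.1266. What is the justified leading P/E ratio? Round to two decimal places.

7.31

Payout ratio b = 1 − 0.30 = 0.70.
Justified leading P/E = b/(r−g) = 0.70/(0.1266−0.0309) = 7.3145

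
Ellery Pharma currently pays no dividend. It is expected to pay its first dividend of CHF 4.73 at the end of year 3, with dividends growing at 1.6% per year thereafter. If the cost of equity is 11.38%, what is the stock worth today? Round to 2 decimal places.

CHF 38.99

Deferred-dividend DDM. At t=2 the remaining stream is a growing perpetuity with first payment D_3 = 4.73.
V_2 = D_3/(r−g) = 4.73/(0.1138−0.016) = 48.3640
P₀ = V_2/(1+r)^2 = 48.3640/(1+0.1138)^2 = 38.9859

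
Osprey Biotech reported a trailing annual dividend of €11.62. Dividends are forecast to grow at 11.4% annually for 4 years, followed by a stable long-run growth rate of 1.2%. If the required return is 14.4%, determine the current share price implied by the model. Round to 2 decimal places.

Two-stage DDM. Project D₁…D_4 at 0.114, terminal growth 0.012, discount at r = 0.144.
D_1 = 12.9447
D_2 = 14.4204
D_3 = 16.0643
D_4 = 17.8956
Terminal value at t=4: TV = D_5/(r−g) = 18.1104/(0.144−0.012) = 137.1998
P₀ = 12.9447/(1+0.144)^1 + 14.4204/(1+0.144)^2 + 16.0643/(1+0.144)^3 + 17.8956/(1+0.144)^4 + 137.1998/(1+0.144)^4 = 123.6148

€123.61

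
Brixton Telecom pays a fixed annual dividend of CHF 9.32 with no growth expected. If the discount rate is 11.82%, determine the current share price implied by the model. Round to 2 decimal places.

CHF 78.85

Zero-growth DDM (perpetuity): P₀ = D/r = 9.32 / 0.1182 = 78.8494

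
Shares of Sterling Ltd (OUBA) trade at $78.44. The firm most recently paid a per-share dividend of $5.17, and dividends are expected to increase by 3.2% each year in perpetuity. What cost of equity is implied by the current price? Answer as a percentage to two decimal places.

Rearranging the constant-growth DDM: r = D₁/P₀ + g.
D₁ = 5.17 × (1 + 0.032) = 5.3354.
r = 5.3354 / 78.44 + 0.032 = 0.06802 + 0.032 = 0.10002

10.00%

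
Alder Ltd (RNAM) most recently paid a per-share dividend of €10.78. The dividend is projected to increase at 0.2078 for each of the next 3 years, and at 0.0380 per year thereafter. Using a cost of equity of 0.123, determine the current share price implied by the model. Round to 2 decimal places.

Two-stage DDM. Project D₁…D_3 at 0.2078, terminal growth 0.038, discount at r = 0.123.
D_1 = 13.0201
D_2 = 15.7257
D_3 = 18.9934
Terminal value at t=3: TV = D_4/(r−g) = 19.7152/(0.123−0.038) = 231.9435
P₀ = 13.0201/(1+0.123)^1 + 15.7257/(1+0.123)^2 + 18.9934/(1+0.123)^3 + 231.9435/(1+0.123)^3 = 201.2479

€201.25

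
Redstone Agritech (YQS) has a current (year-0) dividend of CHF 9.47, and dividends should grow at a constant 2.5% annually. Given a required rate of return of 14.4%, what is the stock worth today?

Gordon growth model: P₀ = D₁/(r − g). D₁ = 9.47 × (1 + 0.025) = 9.7067.
P₀ = 9.7067 / (0.144 − 0.025) = 9.7067 / 0.119 = 81.5693

CHF 81.57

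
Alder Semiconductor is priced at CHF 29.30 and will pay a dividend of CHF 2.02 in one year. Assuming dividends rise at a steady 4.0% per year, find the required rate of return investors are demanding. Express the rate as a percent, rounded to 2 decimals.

Rearranging the constant-growth DDM: r = D₁/P₀ + g.
r = 2.0200 / 29.30 + 0.04 = 0.06894 + 0.04 = 0.10894

10.89%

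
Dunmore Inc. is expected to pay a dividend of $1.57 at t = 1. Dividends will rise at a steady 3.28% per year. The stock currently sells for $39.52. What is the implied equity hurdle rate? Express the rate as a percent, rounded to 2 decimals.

7.25%

Rearranging the constant-growth DDM: r = D₁/P₀ + g.
r = 1.5700 / 39.52 + 0.0328 = 0.03973 + 0.0328 = 0.07253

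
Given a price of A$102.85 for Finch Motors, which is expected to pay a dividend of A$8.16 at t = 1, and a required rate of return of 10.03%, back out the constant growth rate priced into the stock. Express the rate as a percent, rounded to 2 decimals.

2.10%

From P₀ = D₁/(r − g), the implied growth is g = r − D₁/P₀.
g = 0.1003 − 8.16/102.85 = 0.1003 − 0.07934 = 0.02096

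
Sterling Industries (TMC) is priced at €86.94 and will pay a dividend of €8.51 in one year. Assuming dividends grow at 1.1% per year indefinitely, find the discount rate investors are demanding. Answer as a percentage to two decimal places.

Rearranging the constant-growth DDM: r = D₁/P₀ + g.
r = 8.5100 / 86.94 + 0.011 = 0.09788 + 0.011 = 0.10888

10.89%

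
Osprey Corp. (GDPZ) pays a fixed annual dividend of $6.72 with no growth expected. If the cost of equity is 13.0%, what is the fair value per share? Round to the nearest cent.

Zero-growth DDM (perpetuity): P₀ = D/r = 6.72 / 0.13 = 51.6923

$51.69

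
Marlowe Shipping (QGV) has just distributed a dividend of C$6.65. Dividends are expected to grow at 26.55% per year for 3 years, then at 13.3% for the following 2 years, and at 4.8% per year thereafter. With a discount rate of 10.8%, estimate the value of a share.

Three-stage DDM. Project D₁…D_5; terminal Gordon value at t=5 with g = 0.048; discount at r = 0.108.
D_1 = 8.4156
D_2 = 10.6499
D_3 = 13.4775
D_4 = 15.2700
D_5 = 17.3009
TV_5 = 18.1313/(0.108−0.048) = 302.1885
P₀ = Σ Dₜ/(1+r)ᵗ + TV_5/(1+r)^5 = 227.6287

C$227.63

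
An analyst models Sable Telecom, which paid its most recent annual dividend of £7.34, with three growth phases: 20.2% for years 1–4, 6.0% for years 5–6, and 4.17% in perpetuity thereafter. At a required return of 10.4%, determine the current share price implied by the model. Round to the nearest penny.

£214.88

Three-stage DDM. Project D₁…D_6; terminal Gordon value at t=6 with g = 0.0417; discount at r = 0.104.
D_1 = 8.8227
D_2 = 10.6049
D_3 = 12.7470
D_4 = 15.3219
D_5 = 16.2413
D_6 = 17.2157
TV_6 = 17.9336/(0.104−0.0417) = 287.8593
P₀ = Σ Dₜ/(1+r)ᵗ + TV_6/(1+r)^6 = 214.8803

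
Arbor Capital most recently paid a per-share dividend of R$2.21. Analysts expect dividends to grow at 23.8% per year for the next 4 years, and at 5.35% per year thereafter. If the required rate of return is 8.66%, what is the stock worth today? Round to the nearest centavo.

Two-stage DDM. Project D₁…D_4 at 0.238, terminal growth 0.0535, discount at r = 0.0866.
D_1 = 2.7360
D_2 = 3.3871
D_3 = 4.1933
D_4 = 5.1913
Terminal value at t=4: TV = D_5/(r−g) = 5.4690/(0.0866−0.0535) = 165.2271
P₀ = 2.7360/(1+0.0866)^1 + 3.3871/(1+0.0866)^2 + 4.1933/(1+0.0866)^3 + 5.1913/(1+0.0866)^4 + 165.2271/(1+0.0866)^4 = 130.9020

R$130.90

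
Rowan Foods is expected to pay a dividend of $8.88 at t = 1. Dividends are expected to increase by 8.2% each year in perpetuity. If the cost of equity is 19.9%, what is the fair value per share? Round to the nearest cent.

Gordon growth model: P₀ = D₁/(r − g), with D₁ = 8.88 given directly.
P₀ = 8.8800 / (0.199 − 0.082) = 8.8800 / 0.117 = 75.8974

$75.90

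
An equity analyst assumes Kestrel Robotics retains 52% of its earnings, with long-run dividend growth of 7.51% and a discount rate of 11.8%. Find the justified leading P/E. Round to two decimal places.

11.19

Payout ratio b = 1 − 0.52 = 0.48.
Justified leading P/E = b/(r−g) = 0.48/(0.118−0.0751) = 11.1888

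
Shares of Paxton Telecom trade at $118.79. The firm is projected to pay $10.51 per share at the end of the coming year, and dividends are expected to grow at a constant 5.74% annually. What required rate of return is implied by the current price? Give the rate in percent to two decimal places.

Rearranging the constant-growth DDM: r = D₁/P₀ + g.
r = 10.5100 / 118.79 + 0.0574 = 0.08848 + 0.0574 = 0.14588

14.59%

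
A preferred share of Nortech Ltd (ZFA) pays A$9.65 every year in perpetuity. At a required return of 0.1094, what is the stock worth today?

A$88.21

Zero-growth DDM (perpetuity): P₀ = D/r = 9.65 / 0.1094 = 88.2084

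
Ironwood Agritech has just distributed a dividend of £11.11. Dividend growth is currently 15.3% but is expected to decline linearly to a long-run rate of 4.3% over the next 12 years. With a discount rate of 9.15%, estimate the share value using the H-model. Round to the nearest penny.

H-model: P₀ = D₀[(1+g_L) + H(g_S−g_L)]/(r−g_L), with H = 12/2 = 6.
P₀ = 11.11 × [(1+0.043) + 6×(0.153−0.043)] / (0.0915−0.043)
   = 11.11 × 1.7030 / 0.0485 = 390.1099

£390.11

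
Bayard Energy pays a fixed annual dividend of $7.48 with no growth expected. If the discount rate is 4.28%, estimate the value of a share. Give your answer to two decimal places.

$174.77

Zero-growth DDM (perpetuity): P₀ = D/r = 7.48 / 0.0428 = 174.7664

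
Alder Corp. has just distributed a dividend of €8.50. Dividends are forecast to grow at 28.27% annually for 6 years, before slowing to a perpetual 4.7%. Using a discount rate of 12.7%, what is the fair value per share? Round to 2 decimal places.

€324.01

Two-stage DDM. Project D₁…D_6 at 0.2827, terminal growth 0.047, discount at r = 0.127.
D_1 = 10.9029
D_2 = 13.9852
D_3 = 17.9388
D_4 = 23.0101
D_5 = 29.5151
D_6 = 37.8590
Terminal value at t=6: TV = D_7/(r−g) = 39.6384/(0.127−0.047) = 495.4801
P₀ = 10.9029/(1+0.127)^1 + 13.9852/(1+0.127)^2 + 17.9388/(1+0.127)^3 + 23.0101/(1+0.127)^4 + 29.5151/(1+0.127)^5 + 37.8590/(1+0.127)^6 + 495.4801/(1+0.127)^6 = 324.0061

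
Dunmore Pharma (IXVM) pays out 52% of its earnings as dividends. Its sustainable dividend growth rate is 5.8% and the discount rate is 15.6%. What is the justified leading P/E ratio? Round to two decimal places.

5.31

Justified leading P/E = b/(r−g) = 0.52/(0.156−0.058) = 5.3061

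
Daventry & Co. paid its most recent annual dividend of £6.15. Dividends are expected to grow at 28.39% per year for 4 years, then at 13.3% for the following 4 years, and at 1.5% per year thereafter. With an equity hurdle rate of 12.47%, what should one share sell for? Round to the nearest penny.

£176.69

Three-stage DDM. Project D₁…D_8; terminal Gordon value at t=8 with g = 0.015; discount at r = 0.1247.
D_1 = 7.8960
D_2 = 10.1377
D_3 = 13.0157
D_4 = 16.7109
D_5 = 18.9335
D_6 = 21.4516
D_7 = 24.3047
D_8 = 27.5372
TV_8 = 27.9502/(0.1247−0.015) = 254.7880
P₀ = Σ Dₜ/(1+r)ᵗ + TV_8/(1+r)^8 = 176.6925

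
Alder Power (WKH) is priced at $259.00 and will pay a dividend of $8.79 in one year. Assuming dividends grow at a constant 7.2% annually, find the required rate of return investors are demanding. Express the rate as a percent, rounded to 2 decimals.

Rearranging the constant-growth DDM: r = D₁/P₀ + g.
r = 8.7900 / 259.00 + 0.072 = 0.03394 + 0.072 = 0.10594

10.59%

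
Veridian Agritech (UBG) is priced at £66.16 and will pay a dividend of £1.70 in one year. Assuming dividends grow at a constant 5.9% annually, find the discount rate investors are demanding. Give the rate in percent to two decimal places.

Rearranging the constant-growth DDM: r = D₁/P₀ + g.
r = 1.7000 / 66.16 + 0.059 = 0.02570 + 0.059 = 0.08470

8.47%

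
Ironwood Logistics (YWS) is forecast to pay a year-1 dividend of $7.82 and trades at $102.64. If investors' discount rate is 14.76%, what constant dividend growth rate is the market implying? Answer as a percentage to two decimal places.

7.14%

From P₀ = D₁/(r − g), the implied growth is g = r − D₁/P₀.
g = 0.1476 − 7.82/102.64 = 0.1476 − 0.07619 = 0.07141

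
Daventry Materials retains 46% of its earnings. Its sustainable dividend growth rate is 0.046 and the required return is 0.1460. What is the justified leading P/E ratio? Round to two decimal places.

Payout ratio b = 1 − 0.46 = 0.54.
Justified leading P/E = b/(r−g) = 0.54/(0.146−0.046) = 5.4000

5.40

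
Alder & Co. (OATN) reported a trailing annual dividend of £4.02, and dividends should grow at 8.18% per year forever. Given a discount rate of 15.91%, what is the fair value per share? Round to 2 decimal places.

£56.26

Gordon growth model: P₀ = D₁/(r − g). D₁ = 4.02 × (1 + 0.0818) = 4.3488.
P₀ = 4.3488 / (0.1591 − 0.0818) = 4.3488 / 0.0773 = 56.2592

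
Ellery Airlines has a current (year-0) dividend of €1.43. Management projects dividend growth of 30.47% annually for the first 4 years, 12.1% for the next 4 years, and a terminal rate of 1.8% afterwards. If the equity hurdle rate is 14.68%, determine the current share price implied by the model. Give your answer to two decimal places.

€34.32

Three-stage DDM. Project D₁…D_8; terminal Gordon value at t=8 with g = 0.018; discount at r = 0.1468.
D_1 = 1.8657
D_2 = 2.4342
D_3 = 3.1759
D_4 = 4.1436
D_5 = 4.6450
D_6 = 5.2070
D_7 = 5.8371
D_8 = 6.5434
TV_8 = 6.6611/(0.1468−0.018) = 51.7170
P₀ = Σ Dₜ/(1+r)ᵗ + TV_8/(1+r)^8 = 34.3224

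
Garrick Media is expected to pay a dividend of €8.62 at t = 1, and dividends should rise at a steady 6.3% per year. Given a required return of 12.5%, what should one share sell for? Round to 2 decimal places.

€139.03

Gordon growth model: P₀ = D₁/(r − g), with D₁ = 8.62 given directly.
P₀ = 8.6200 / (0.125 − 0.063) = 8.6200 / 0.062 = 139.0323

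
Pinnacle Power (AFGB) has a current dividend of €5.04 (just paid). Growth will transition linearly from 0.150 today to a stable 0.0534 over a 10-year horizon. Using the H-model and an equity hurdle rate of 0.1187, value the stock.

€118.58

H-model: P₀ = D₀[(1+g_L) + H(g_S−g_L)]/(r−g_L), with H = 10/2 = 5.
P₀ = 5.04 × [(1+0.0534) + 5×(0.15−0.0534)] / (0.1187−0.0534)
   = 5.04 × 1.5364 / 0.0653 = 118.5828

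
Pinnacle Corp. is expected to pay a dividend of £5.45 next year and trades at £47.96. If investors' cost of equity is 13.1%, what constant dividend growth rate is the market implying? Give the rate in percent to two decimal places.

From P₀ = D₁/(r − g), the implied growth is g = r − D₁/P₀.
g = 0.131 − 5.45/47.96 = 0.131 − 0.11364 = 0.01736

1.74%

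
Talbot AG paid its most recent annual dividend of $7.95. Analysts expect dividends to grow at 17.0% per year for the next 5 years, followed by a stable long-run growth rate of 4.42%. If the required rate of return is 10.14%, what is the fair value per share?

Two-stage DDM. Project D₁…D_5 at 0.17, terminal growth 0.0442, discount at r = 0.1014.
D_1 = 9.3015
D_2 = 10.8828
D_3 = 12.7328
D_4 = 14.8974
D_5 = 17.4300
Terminal value at t=5: TV = D_6/(r−g) = 18.2004/(0.1014−0.0442) = 318.1882
P₀ = 9.3015/(1+0.1014)^1 + 10.8828/(1+0.1014)^2 + 12.7328/(1+0.1014)^3 + 14.8974/(1+0.1014)^4 + 17.4300/(1+0.1014)^5 + 318.1882/(1+0.1014)^5 = 244.1411

$244.14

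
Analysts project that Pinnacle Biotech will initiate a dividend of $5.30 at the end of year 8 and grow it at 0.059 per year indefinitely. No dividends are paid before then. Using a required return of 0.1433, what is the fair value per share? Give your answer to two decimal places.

$24.62

Deferred-dividend DDM. At t=7 the remaining stream is a growing perpetuity with first payment D_8 = 5.30.
V_7 = D_8/(r−g) = 5.30/(0.1433−0.059) = 62.8707
P₀ = V_7/(1+r)^7 = 62.8707/(1+0.1433)^7 = 24.6222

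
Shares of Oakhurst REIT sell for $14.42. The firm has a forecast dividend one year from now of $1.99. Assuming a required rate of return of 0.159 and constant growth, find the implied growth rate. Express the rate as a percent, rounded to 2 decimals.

From P₀ = D₁/(r − g), the implied growth is g = r − D₁/P₀.
g = 0.159 − 1.99/14.42 = 0.159 − 0.13800 = 0.02100

2.10%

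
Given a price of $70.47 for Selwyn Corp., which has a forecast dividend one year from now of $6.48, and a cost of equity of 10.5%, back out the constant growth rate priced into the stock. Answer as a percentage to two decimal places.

From P₀ = D₁/(r − g), the implied growth is g = r − D₁/P₀.
g = 0.105 − 6.48/70.47 = 0.105 − 0.09195 = 0.01305

1.30%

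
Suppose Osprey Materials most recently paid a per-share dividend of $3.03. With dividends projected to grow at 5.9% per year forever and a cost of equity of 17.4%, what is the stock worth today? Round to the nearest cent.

$27.90

Gordon growth model: P₀ = D₁/(r − g). D₁ = 3.03 × (1 + 0.059) = 3.2088.
P₀ = 3.2088 / (0.174 − 0.059) = 3.2088 / 0.115 = 27.9023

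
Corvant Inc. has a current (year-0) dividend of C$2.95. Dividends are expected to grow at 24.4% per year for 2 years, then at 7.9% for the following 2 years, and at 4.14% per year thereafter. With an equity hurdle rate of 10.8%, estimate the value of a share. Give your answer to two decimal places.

Three-stage DDM. Project D₁…D_4; terminal Gordon value at t=4 with g = 0.0414; discount at r = 0.108.
D_1 = 3.6698
D_2 = 4.5652
D_3 = 4.9259
D_4 = 5.3150
TV_4 = 5.5351/(0.108−0.0414) = 83.1092
P₀ = Σ Dₜ/(1+r)ᵗ + TV_4/(1+r)^4 = 69.3215

C$69.32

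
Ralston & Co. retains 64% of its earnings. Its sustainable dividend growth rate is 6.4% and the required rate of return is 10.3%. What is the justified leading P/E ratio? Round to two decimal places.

9.23

Payout ratio b = 1 − 0.64 = 0.36.
Justified leading P/E = b/(r−g) = 0.36/(0.103−0.064) = 9.2308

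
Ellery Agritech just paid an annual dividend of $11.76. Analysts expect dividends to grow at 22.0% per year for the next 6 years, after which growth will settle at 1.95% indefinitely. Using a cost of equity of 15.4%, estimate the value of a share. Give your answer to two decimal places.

$210.56

Two-stage DDM. Project D₁…D_6 at 0.22, terminal growth 0.0195, discount at r = 0.154.
D_1 = 14.3472
D_2 = 17.5036
D_3 = 21.3544
D_4 = 26.0523
D_5 = 31.7838
D_6 = 38.7763
Terminal value at t=6: TV = D_7/(r−g) = 39.5324/(0.154−0.0195) = 293.9214
P₀ = 14.3472/(1+0.154)^1 + 17.5036/(1+0.154)^2 + 21.3544/(1+0.154)^3 + 26.0523/(1+0.154)^4 + 31.7838/(1+0.154)^5 + 38.7763/(1+0.154)^6 + 293.9214/(1+0.154)^6 = 210.5607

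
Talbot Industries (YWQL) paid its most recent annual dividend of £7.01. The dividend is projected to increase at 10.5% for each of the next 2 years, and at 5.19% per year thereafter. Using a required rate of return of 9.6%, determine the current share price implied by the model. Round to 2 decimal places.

Two-stage DDM. Project D₁…D_2 at 0.105, terminal growth 0.0519, discount at r = 0.096.
D_1 = 7.7460
D_2 = 8.5594
Terminal value at t=2: TV = D_3/(r−g) = 9.0036/(0.096−0.0519) = 204.1637
P₀ = 7.7460/(1+0.096)^1 + 8.5594/(1+0.096)^2 + 204.1637/(1+0.096)^2 = 184.1573

£184.16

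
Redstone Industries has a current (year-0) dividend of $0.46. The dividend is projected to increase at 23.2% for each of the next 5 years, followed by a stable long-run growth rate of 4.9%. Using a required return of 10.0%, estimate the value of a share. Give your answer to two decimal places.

$19.95

Two-stage DDM. Project D₁…D_5 at 0.232, terminal growth 0.049, discount at r = 0.1.
D_1 = 0.5667
D_2 = 0.6982
D_3 = 0.8602
D_4 = 1.0597
D_5 = 1.3056
Terminal value at t=5: TV = D_6/(r−g) = 1.3696/(0.1−0.049) = 26.8545
P₀ = 0.5667/(1+0.1)^1 + 0.6982/(1+0.1)^2 + 0.8602/(1+0.1)^3 + 1.0597/(1+0.1)^4 + 1.3056/(1+0.1)^5 + 26.8545/(1+0.1)^5 = 19.9475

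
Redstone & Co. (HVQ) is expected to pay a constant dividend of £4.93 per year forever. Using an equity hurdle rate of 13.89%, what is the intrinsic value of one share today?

£35.49

Zero-growth DDM (perpetuity): P₀ = D/r = 4.93 / 0.1389 = 35.4932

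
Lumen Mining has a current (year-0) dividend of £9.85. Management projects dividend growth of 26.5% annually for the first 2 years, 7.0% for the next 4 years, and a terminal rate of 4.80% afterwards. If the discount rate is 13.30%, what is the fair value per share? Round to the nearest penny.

£186.36

Three-stage DDM. Project D₁…D_6; terminal Gordon value at t=6 with g = 0.048; discount at r = 0.133.
D_1 = 12.4603
D_2 = 15.7622
D_3 = 16.8656
D_4 = 18.0462
D_5 = 19.3094
D_6 = 20.6611
TV_6 = 21.6528/(0.133−0.048) = 254.7386
P₀ = Σ Dₜ/(1+r)ᵗ + TV_6/(1+r)^6 = 186.3580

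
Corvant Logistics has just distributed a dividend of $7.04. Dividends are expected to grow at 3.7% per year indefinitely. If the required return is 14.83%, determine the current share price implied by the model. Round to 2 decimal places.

$65.59

Gordon growth model: P₀ = D₁/(r − g). D₁ = 7.04 × (1 + 0.037) = 7.3005.
P₀ = 7.3005 / (0.1483 − 0.037) = 7.3005 / 0.1113 = 65.5928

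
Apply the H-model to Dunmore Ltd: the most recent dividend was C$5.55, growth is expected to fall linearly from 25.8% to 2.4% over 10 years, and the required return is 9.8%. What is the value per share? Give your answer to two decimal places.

H-model: P₀ = D₀[(1+g_L) + H(g_S−g_L)]/(r−g_L), with H = 10/2 = 5.
P₀ = 5.55 × [(1+0.024) + 5×(0.258−0.024)] / (0.098−0.024)
   = 5.55 × 2.1940 / 0.074 = 164.5500

C$164.55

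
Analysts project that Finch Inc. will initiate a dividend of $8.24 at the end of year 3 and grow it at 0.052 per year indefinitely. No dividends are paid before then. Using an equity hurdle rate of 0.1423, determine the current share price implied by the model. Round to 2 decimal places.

$69.93

Deferred-dividend DDM. At t=2 the remaining stream is a growing perpetuity with first payment D_3 = 8.24.
V_2 = D_3/(r−g) = 8.24/(0.1423−0.052) = 91.2514
P₀ = V_2/(1+r)^2 = 91.2514/(1+0.1423)^2 = 69.9325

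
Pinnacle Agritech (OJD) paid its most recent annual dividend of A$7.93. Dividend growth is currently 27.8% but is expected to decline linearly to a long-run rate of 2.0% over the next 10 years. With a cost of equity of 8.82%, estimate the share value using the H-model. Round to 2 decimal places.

H-model: P₀ = D₀[(1+g_L) + H(g_S−g_L)]/(r−g_L), with H = 10/2 = 5.
P₀ = 7.93 × [(1+0.02) + 5×(0.278−0.02)] / (0.0882−0.02)
   = 7.93 × 2.3100 / 0.0682 = 268.5968

A$268.60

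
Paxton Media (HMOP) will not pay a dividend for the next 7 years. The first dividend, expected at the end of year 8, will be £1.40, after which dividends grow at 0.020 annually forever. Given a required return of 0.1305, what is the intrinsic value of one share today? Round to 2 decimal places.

Deferred-dividend DDM. At t=7 the remaining stream is a growing perpetuity with first payment D_8 = 1.40.
V_7 = D_8/(r−g) = 1.40/(0.1305−0.02) = 12.6697
P₀ = V_7/(1+r)^7 = 12.6697/(1+0.1305)^7 = 5.3687

£5.37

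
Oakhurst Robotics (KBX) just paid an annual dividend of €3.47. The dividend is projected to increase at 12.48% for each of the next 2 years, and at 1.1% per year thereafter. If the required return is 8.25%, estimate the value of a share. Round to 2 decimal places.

€60.33

Two-stage DDM. Project D₁…D_2 at 0.1248, terminal growth 0.011, discount at r = 0.0825.
D_1 = 3.9031
D_2 = 4.3902
Terminal value at t=2: TV = D_3/(r−g) = 4.4384/(0.0825−0.011) = 62.0762
P₀ = 3.9031/(1+0.0825)^1 + 4.3902/(1+0.0825)^2 + 62.0762/(1+0.0825)^2 = 60.3269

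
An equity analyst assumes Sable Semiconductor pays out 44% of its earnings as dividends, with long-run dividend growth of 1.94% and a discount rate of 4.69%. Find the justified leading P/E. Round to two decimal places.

16.00

Justified leading P/E = b/(r−g) = 0.44/(0.0469−0.0194) = 16.0000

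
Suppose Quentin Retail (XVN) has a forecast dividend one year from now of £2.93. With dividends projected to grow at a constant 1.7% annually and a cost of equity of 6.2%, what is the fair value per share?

Gordon growth model: P₀ = D₁/(r − g), with D₁ = 2.93 given directly.
P₀ = 2.9300 / (0.062 − 0.017) = 2.9300 / 0.045 = 65.1111

£65.11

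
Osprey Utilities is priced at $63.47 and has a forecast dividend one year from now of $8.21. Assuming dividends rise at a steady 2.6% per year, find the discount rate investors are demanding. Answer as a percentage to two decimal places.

Rearranging the constant-growth DDM: r = D₁/P₀ + g.
r = 8.2100 / 63.47 + 0.026 = 0.12935 + 0.026 = 0.15535

15.54%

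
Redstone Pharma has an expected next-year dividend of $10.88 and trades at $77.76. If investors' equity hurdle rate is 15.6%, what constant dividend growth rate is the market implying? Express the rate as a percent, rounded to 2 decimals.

From P₀ = D₁/(r − g), the implied growth is g = r − D₁/P₀.
g = 0.156 − 10.88/77.76 = 0.156 − 0.13992 = 0.01608

1.61%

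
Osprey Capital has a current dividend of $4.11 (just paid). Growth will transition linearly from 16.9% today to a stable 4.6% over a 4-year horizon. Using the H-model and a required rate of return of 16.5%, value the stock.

H-model: P₀ = D₀[(1+g_L) + H(g_S−g_L)]/(r−g_L), with H = 4/2 = 2.
P₀ = 4.11 × [(1+0.046) + 2×(0.169−0.046)] / (0.165−0.046)
   = 4.11 × 1.2920 / 0.119 = 44.6229

$44.62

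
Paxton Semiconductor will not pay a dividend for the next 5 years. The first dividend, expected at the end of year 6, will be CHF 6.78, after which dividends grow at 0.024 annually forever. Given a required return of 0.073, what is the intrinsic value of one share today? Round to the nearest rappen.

Deferred-dividend DDM. At t=5 the remaining stream is a growing perpetuity with first payment D_6 = 6.78.
V_5 = D_6/(r−g) = 6.78/(0.073−0.024) = 138.3673
P₀ = V_5/(1+r)^5 = 138.3673/(1+0.073)^5 = 97.2826

CHF 97.28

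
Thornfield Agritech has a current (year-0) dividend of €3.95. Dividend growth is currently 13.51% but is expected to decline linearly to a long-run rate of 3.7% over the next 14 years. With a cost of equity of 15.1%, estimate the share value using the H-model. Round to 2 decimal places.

€59.72

H-model: P₀ = D₀[(1+g_L) + H(g_S−g_L)]/(r−g_L), with H = 14/2 = 7.
P₀ = 3.95 × [(1+0.037) + 7×(0.1351−0.037)] / (0.151−0.037)
   = 3.95 × 1.7237 / 0.114 = 59.7247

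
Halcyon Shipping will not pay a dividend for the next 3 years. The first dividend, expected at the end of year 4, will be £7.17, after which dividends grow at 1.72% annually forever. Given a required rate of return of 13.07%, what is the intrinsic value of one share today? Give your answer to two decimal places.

Deferred-dividend DDM. At t=3 the remaining stream is a growing perpetuity with first payment D_4 = 7.17.
V_3 = D_4/(r−g) = 7.17/(0.1307−0.0172) = 63.1718
P₀ = V_3/(1+r)^3 = 63.1718/(1+0.1307)^3 = 43.7000

£43.70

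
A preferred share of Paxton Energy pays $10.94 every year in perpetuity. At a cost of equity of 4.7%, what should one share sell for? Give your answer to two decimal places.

$232.77

Zero-growth DDM (perpetuity): P₀ = D/r = 10.94 / 0.047 = 232.7660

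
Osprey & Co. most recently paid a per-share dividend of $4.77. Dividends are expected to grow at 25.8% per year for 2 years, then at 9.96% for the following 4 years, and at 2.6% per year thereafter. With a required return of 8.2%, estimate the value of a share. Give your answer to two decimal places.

$164.86

Three-stage DDM. Project D₁…D_6; terminal Gordon value at t=6 with g = 0.026; discount at r = 0.082.
D_1 = 6.0007
D_2 = 7.5488
D_3 = 8.3007
D_4 = 9.1274
D_5 = 10.0365
D_6 = 11.0362
TV_6 = 11.3231/(0.082−0.026) = 202.1985
P₀ = Σ Dₜ/(1+r)ᵗ + TV_6/(1+r)^6 = 164.8647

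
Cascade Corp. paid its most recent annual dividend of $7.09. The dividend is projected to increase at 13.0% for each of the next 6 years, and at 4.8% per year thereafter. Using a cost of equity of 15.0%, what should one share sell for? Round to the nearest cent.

$105.59

Two-stage DDM. Project D₁…D_6 at 0.13, terminal growth 0.048, discount at r = 0.15.
D_1 = 8.0117
D_2 = 9.0532
D_3 = 10.2301
D_4 = 11.5601
D_5 = 13.0629
D_6 = 14.7610
Terminal value at t=6: TV = D_7/(r−g) = 15.4696/(0.15−0.048) = 151.6624
P₀ = 8.0117/(1+0.15)^1 + 9.0532/(1+0.15)^2 + 10.2301/(1+0.15)^3 + 11.5601/(1+0.15)^4 + 13.0629/(1+0.15)^5 + 14.7610/(1+0.15)^6 + 151.6624/(1+0.15)^6 = 105.5922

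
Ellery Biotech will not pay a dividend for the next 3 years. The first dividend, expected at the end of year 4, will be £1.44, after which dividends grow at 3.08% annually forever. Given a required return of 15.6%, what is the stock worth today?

£7.45

Deferred-dividend DDM. At t=3 the remaining stream is a growing perpetuity with first payment D_4 = 1.44.
V_3 = D_4/(r−g) = 1.44/(0.156−0.0308) = 11.5016
P₀ = V_3/(1+r)^3 = 11.5016/(1+0.156)^3 = 7.4453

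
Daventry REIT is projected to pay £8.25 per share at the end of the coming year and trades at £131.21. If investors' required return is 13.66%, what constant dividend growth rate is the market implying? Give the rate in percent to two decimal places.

7.37%

From P₀ = D₁/(r − g), the implied growth is g = r − D₁/P₀.
g = 0.1366 − 8.25/131.21 = 0.1366 − 0.06288 = 0.07372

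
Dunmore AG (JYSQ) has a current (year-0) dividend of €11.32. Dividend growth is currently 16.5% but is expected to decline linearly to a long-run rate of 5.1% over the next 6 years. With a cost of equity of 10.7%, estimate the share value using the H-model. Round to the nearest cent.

€281.58

H-model: P₀ = D₀[(1+g_L) + H(g_S−g_L)]/(r−g_L), with H = 6/2 = 3.
P₀ = 11.32 × [(1+0.051) + 3×(0.165−0.051)] / (0.107−0.051)
   = 11.32 × 1.3930 / 0.056 = 281.5850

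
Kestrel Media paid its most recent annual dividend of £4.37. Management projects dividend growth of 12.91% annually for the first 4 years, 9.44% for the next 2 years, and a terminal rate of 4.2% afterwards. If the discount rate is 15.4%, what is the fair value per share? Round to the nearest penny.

£57.47

Three-stage DDM. Project D₁…D_6; terminal Gordon value at t=6 with g = 0.042; discount at r = 0.154.
D_1 = 4.9342
D_2 = 5.5712
D_3 = 6.2904
D_4 = 7.1025
D_5 = 7.7730
D_6 = 8.5067
TV_6 = 8.8640/(0.154−0.042) = 79.1431
P₀ = Σ Dₜ/(1+r)ᵗ + TV_6/(1+r)^6 = 57.4674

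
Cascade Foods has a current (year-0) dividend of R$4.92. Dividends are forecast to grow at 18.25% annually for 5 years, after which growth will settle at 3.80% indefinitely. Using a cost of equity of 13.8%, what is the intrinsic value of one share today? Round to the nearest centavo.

R$89.51

Two-stage DDM. Project D₁…D_5 at 0.1825, terminal growth 0.038, discount at r = 0.138.
D_1 = 5.8179
D_2 = 6.8797
D_3 = 8.1352
D_4 = 9.6199
D_5 = 11.3755
Terminal value at t=5: TV = D_6/(r−g) = 11.8078/(0.138−0.038) = 118.0778
P₀ = 5.8179/(1+0.138)^1 + 6.8797/(1+0.138)^2 + 8.1352/(1+0.138)^3 + 9.6199/(1+0.138)^4 + 11.3755/(1+0.138)^5 + 118.0778/(1+0.138)^5 = 89.5075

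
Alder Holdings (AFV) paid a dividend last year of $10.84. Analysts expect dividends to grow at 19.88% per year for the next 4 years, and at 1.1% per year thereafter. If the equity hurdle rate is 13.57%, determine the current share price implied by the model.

$158.83

Two-stage DDM. Project D₁…D_4 at 0.1988, terminal growth 0.011, discount at r = 0.1357.
D_1 = 12.9950
D_2 = 15.5784
D_3 = 18.6754
D_4 = 22.3880
Terminal value at t=4: TV = D_5/(r−g) = 22.6343/(0.1357−0.011) = 181.5102
P₀ = 12.9950/(1+0.1357)^1 + 15.5784/(1+0.1357)^2 + 18.6754/(1+0.1357)^3 + 22.3880/(1+0.1357)^4 + 181.5102/(1+0.1357)^4 = 158.8322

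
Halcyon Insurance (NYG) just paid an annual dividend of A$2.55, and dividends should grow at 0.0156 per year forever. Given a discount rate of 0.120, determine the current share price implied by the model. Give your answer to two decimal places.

Gordon growth model: P₀ = D₁/(r − g). D₁ = 2.55 × (1 + 0.0156) = 2.5898.
P₀ = 2.5898 / (0.12 − 0.0156) = 2.5898 / 0.1044 = 24.8063

A$24.81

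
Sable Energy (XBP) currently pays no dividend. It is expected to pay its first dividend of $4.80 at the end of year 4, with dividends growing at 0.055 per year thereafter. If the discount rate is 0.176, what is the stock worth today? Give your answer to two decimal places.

Deferred-dividend DDM. At t=3 the remaining stream is a growing perpetuity with first payment D_4 = 4.80.
V_3 = D_4/(r−g) = 4.80/(0.176−0.055) = 39.6694
P₀ = V_3/(1+r)^3 = 39.6694/(1+0.176)^3 = 24.3912

$24.39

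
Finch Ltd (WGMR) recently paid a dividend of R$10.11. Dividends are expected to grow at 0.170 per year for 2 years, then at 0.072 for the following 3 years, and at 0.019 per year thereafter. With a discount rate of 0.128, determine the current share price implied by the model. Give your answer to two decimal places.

R$138.14

Three-stage DDM. Project D₁…D_5; terminal Gordon value at t=5 with g = 0.019; discount at r = 0.128.
D_1 = 11.8287
D_2 = 13.8396
D_3 = 14.8360
D_4 = 15.9042
D_5 = 17.0493
TV_5 = 17.3733/(0.128−0.019) = 159.3877
P₀ = Σ Dₜ/(1+r)ᵗ + TV_5/(1+r)^5 = 138.1389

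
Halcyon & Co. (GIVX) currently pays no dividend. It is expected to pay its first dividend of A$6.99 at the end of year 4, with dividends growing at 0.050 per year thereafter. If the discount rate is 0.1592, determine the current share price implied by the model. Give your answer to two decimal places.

Deferred-dividend DDM. At t=3 the remaining stream is a growing perpetuity with first payment D_4 = 6.99.
V_3 = D_4/(r−g) = 6.99/(0.1592−0.05) = 64.0110
P₀ = V_3/(1+r)^3 = 64.0110/(1+0.1592)^3 = 41.0941

A$41.09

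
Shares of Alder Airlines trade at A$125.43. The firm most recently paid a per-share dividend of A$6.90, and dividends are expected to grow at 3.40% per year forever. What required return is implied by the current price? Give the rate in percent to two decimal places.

Rearranging the constant-growth DDM: r = D₁/P₀ + g.
D₁ = 6.90 × (1 + 0.034) = 7.1346.
r = 7.1346 / 125.43 + 0.034 = 0.05688 + 0.034 = 0.09088

9.09%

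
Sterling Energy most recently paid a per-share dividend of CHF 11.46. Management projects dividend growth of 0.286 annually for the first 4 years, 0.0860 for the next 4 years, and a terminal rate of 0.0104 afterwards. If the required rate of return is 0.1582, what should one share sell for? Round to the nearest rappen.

CHF 211.48

Three-stage DDM. Project D₁…D_8; terminal Gordon value at t=8 with g = 0.0104; discount at r = 0.1582.
D_1 = 14.7376
D_2 = 18.9525
D_3 = 24.3729
D_4 = 31.3436
D_5 = 34.0391
D_6 = 36.9665
D_7 = 40.1456
D_8 = 43.5981
TV_8 = 44.0515/(0.1582−0.0104) = 298.0483
P₀ = Σ Dₜ/(1+r)ᵗ + TV_8/(1+r)^8 = 211.4804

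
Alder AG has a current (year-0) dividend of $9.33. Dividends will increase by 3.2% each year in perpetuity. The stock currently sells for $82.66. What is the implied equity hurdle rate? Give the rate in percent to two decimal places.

Rearranging the constant-growth DDM: r = D₁/P₀ + g.
D₁ = 9.33 × (1 + 0.032) = 9.6286.
r = 9.6286 / 82.66 + 0.032 = 0.11648 + 0.032 = 0.14848

14.85%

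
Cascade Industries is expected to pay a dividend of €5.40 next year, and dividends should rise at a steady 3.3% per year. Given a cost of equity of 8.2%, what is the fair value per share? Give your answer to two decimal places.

€110.20

Gordon growth model: P₀ = D₁/(r − g), with D₁ = 5.40 given directly.
P₀ = 5.4000 / (0.082 − 0.033) = 5.4000 / 0.049 = 110.2041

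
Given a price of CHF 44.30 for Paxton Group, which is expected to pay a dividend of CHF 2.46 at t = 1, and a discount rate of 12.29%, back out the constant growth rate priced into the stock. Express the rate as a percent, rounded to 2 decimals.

From P₀ = D₁/(r − g), the implied growth is g = r − D₁/P₀.
g = 0.1229 − 2.46/44.30 = 0.1229 − 0.05553 = 0.06737

6.74%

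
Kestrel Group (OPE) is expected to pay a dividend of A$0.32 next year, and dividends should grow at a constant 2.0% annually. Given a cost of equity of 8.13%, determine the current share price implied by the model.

A$5.22

Gordon growth model: P₀ = D₁/(r − g), with D₁ = 0.32 given directly.
P₀ = 0.3200 / (0.0813 − 0.02) = 0.3200 / 0.0613 = 5.2202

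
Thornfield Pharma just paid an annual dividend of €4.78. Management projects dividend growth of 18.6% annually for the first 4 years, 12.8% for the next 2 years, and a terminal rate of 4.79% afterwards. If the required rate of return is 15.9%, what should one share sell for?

€77.15

Three-stage DDM. Project D₁…D_6; terminal Gordon value at t=6 with g = 0.0479; discount at r = 0.159.
D_1 = 5.6691
D_2 = 6.7235
D_3 = 7.9741
D_4 = 9.4573
D_5 = 10.6678
D_6 = 12.0333
TV_6 = 12.6097/(0.159−0.0479) = 113.4986
P₀ = Σ Dₜ/(1+r)ᵗ + TV_6/(1+r)^6 = 77.1517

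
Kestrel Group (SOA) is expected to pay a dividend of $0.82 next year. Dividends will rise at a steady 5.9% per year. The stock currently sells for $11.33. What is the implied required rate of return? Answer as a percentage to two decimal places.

13.14%

Rearranging the constant-growth DDM: r = D₁/P₀ + g.
r = 0.8200 / 11.33 + 0.059 = 0.07237 + 0.059 = 0.13137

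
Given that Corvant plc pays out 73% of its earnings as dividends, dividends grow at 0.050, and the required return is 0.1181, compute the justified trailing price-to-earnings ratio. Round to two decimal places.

Justified trailing P/E = b(1+g)/(r−g) = 0.73×(1+0.05)/(0.1181−0.05) = 11.2555

11.26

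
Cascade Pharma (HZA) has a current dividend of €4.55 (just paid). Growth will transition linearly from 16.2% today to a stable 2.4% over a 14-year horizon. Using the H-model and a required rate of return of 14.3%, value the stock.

€76.09

H-model: P₀ = D₀[(1+g_L) + H(g_S−g_L)]/(r−g_L), with H = 14/2 = 7.
P₀ = 4.55 × [(1+0.024) + 7×(0.162−0.024)] / (0.143−0.024)
   = 4.55 × 1.9900 / 0.119 = 76.0882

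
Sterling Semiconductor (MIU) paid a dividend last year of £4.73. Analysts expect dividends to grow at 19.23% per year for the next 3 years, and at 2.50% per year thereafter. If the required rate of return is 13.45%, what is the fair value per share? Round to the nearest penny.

£67.08

Two-stage DDM. Project D₁…D_3 at 0.1923, terminal growth 0.025, discount at r = 0.1345.
D_1 = 5.6396
D_2 = 6.7241
D_3 = 8.0171
Terminal value at t=3: TV = D_4/(r−g) = 8.2175/(0.1345−0.025) = 75.0460
P₀ = 5.6396/(1+0.1345)^1 + 6.7241/(1+0.1345)^2 + 8.0171/(1+0.1345)^3 + 75.0460/(1+0.1345)^3 = 67.0798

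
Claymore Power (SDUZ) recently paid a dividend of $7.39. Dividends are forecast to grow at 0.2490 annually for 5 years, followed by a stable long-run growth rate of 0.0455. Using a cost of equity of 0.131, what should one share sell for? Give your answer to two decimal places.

$198.68

Two-stage DDM. Project D₁…D_5 at 0.249, terminal growth 0.0455, discount at r = 0.131.
D_1 = 9.2301
D_2 = 11.5284
D_3 = 14.3990
D_4 = 17.9843
D_5 = 22.4624
Terminal value at t=5: TV = D_6/(r−g) = 23.4845/(0.131−0.0455) = 274.6721
P₀ = 9.2301/(1+0.131)^1 + 11.5284/(1+0.131)^2 + 14.3990/(1+0.131)^3 + 17.9843/(1+0.131)^4 + 22.4624/(1+0.131)^5 + 274.6721/(1+0.131)^5 = 198.6784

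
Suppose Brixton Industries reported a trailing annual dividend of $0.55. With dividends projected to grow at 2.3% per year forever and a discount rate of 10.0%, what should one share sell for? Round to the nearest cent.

Gordon growth model: P₀ = D₁/(r − g). D₁ = 0.55 × (1 + 0.023) = 0.5626.
P₀ = 0.5626 / (0.1 − 0.023) = 0.5626 / 0.077 = 7.3071

$7.31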